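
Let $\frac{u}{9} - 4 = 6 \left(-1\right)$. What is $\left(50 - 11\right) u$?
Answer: $-702$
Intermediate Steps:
$u = -18$ ($u = 36 + 9 \cdot 6 \left(-1\right) = 36 + 9 \left(-6\right) = 36 - 54 = -18$)
$\left(50 - 11\right) u = \left(50 - 11\right) \left(-18\right) = 39 \left(-18\right) = -702$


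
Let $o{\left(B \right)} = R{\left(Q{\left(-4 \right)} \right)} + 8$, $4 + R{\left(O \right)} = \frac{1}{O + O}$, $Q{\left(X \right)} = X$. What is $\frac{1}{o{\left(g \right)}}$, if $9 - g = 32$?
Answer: $\frac{8}{31} \approx 0.25806$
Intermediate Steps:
$R{\left(O \right)} = -4 + \frac{1}{2 O}$ ($R{\left(O \right)} = -4 + \frac{1}{O + O} = -4 + \frac{1}{2 O}$)
$g = -23$ ($g = 9 - 32 = -23$)
$o{\left(B \right)} = \frac{31}{8}$ ($o{\left(B \right)} = \left(-4 + \frac{1}{2 \left(-4\right)}\right) + 8 = \left(-4 + \frac{1}{2} \left(- \frac{1}{4}\right)\right) + 8 = \left(-4 - \frac{1}{8}\right) + 8 = - \frac{33}{8} + 8 = \frac{31}{8}$)
$\frac{1}{o{\left(g \right)}} = \frac{1}{\frac{31}{8}} = \frac{8}{31}$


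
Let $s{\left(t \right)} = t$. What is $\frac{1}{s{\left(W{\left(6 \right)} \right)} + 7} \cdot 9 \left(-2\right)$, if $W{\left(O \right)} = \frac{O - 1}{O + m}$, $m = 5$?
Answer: $- \frac{99}{41} \approx -2.4146$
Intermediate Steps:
$W{\left(O \right)} = \frac{-1 + O}{5 + O}$ ($W{\left(O \right)} = \frac{O - 1}{O + 5} = \frac{-1 + O}{5 + O}$)
$\frac{1}{s{\left(W{\left(6 \right)} \right)} + 7} \cdot 9 \left(-2\right) = \frac{1}{\frac{-1 + 6}{5 + 6} + 7} \cdot 9 \left(-2\right) = \frac{1}{\frac{1}{11} \cdot 5 + 7} \cdot 9 \left(-2\right) = \frac{1}{\frac{5}{11} + 7} \cdot 9 \left(-2\right) = \frac{1}{\frac{82}{11}} \cdot 9 \left(-2\right) = \frac{11}{82} \cdot 9 \left(-2\right) = \frac{99}{82} \left(-2\right) = - \frac{99}{41}$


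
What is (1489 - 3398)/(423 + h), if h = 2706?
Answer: -1909/3129 ≈ -0.61010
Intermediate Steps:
(1489 - 3398)/(423 + h) = (1489 - 3398)/(423 + 2706) = -1909/3129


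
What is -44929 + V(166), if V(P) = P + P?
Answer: -44597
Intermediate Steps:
V(P) = 2*P
-44929 + V(166) = -44929 + 2*166 = -44929 + 332 = -44597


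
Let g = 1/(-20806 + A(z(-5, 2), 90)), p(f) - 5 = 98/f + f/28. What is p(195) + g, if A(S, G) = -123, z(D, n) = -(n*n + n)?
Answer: 1424610641/114272340 ≈ 12.467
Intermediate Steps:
z(D, n) = -n - n**2 (z(D, n) = -(n**2 + n) = -(n + n**2) = -n - n**2)
p(f) = 5 + 98/f + f/28 (p(f) = 5 + (98/f + f/28) = 5 + 98/f + f/28)
g = -1/20929 (g = 1/(-20806 - 123) = 1/(-20929) = -1/20929 ≈ -4.7781e-5)
p(195) + g = (5 + 98/195 + (1/28)*195) - 1/20929 = (5 + 98*(1/195) + 195/28) - 1/20929 = (5 + 98/195 + 195/28) - 1/20929 = 68069/5460 - 1/20929 = 1424610641/114272340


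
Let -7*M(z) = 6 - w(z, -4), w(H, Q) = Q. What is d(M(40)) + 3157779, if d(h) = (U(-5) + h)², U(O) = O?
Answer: 154733196/49 ≈ 3.1578e+6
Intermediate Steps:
M(z) = -10/7 (M(z) = -(6 - 1*(-4))/7 = -(6 + 4)/7 = -⅐*10 = -10/7)
d(h) = (-5 + h)²
d(M(40)) + 3157779 = (-5 - 10/7)² + 3157779 = (-45/7)² + 3157779 = 2025/49 + 3157779 = 154733196/49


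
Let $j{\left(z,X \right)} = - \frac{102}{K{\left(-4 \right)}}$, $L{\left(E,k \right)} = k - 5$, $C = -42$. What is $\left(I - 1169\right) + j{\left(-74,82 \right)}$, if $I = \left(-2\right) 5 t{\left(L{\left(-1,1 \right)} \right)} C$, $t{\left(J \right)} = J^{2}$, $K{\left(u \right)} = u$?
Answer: $\frac{11153}{2} \approx 5576.5$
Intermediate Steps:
$L{\left(E,k \right)} = -5 + k$
$j{\left(z,X \right)} = \frac{51}{2}$ ($j{\left(z,X \right)} = - \frac{102}{-4} = \left(-102\right) \left(- \frac{1}{4}\right) = \frac{51}{2}$)
$I = 6720$ ($I = \left(-2\right) 5 \left(-5 + 1\right)^{2} \left(-42\right) = - 10 \left(-4\right)^{2} \left(-42\right) = - 10 \cdot 16 \left(-42\right) = \left(-10\right) \left(-672\right) = 6720$)
$\left(I - 1169\right) + j{\left(-74,82 \right)} = \left(6720 - 1169\right) + \frac{51}{2} = 5551 + \frac{51}{2} = \frac{11153}{2}$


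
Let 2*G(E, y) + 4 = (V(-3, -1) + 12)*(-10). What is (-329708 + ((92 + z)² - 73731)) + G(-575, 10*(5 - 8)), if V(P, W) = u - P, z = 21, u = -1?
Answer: -390742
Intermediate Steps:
V(P, W) = -1 - P
G(E, y) = -72 (G(E, y) = -2 + (((-1 - 1*(-3)) + 12)*(-10))/2 = -2 + (((-1 + 3) + 12)*(-10))/2 = -2 + ((2 + 12)*(-10))/2 = -2 + (14*(-10))/2 = -2 + (½)*(-140) = -2 - 70 = -72)
(-329708 + ((92 + z)² - 73731)) + G(-575, 10*(5 - 8)) = (-329708 + ((92 + 21)² - 73731)) - 72 = (-329708 + (113² - 73731)) - 72 = (-329708 + (12769 - 73731)) - 72 = (-329708 - 60962) - 72 = -390670 - 72 = -390742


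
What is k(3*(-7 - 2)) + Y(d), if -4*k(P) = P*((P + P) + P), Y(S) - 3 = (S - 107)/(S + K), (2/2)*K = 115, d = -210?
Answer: -205357/380 ≈ -540.41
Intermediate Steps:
K = 115
Y(S) = 3 + (-107 + S)/(115 + S) (Y(S) = 3 + (S - 107)/(S + 115) = 3 + (-107 + S)/(115 + S))
k(P) = -3*P**2/4 (k(P) = -P*((P + P) + P)/4 = -P*(2*P + P)/4 = -P*3*P/4 = -3*P**2/4)
k(3*(-7 - 2)) + Y(d) = -3*9*(-7 - 2)**2/4 + 2*(119 + 2*(-210))/(115 - 210) = -3*(3*(-9))**2/4 + 2*(119 - 420)/(-95) = -3/4*(-27)**2 + 2*(-1/95)*(-301) = -3/4*729 + 602/95 = -2187/4 + 602/95 = -205357/380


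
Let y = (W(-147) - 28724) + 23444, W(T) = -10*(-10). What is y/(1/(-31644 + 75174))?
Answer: -225485400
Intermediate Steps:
W(T) = 100
y = -5180 (y = (100 - 28724) + 23444 = -28624 + 23444 = -5180)
y/(1/(-31644 + 75174)) = -5180/(1/(-31644 + 75174)) = -5180/(1/43530) = -5180/1/43530 = -5180*43530 = -225485400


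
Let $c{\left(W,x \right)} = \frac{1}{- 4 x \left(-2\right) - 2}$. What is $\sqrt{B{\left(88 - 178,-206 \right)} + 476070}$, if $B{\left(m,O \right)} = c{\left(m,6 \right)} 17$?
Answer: $\frac{\sqrt{1007364902}}{46} \approx 689.98$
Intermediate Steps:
$c{\left(W,x \right)} = \frac{1}{-2 + 8 x}$ ($c{\left(W,x \right)} = \frac{1}{8 x - 2} = \frac{1}{-2 + 8 x}$)
$B{\left(m,O \right)} = \frac{17}{46}$ ($B{\left(m,O \right)} = \frac{1}{2 \left(-1 + 4 \cdot 6\right)} 17 = \frac{1}{2 \left(-1 + 24\right)} 17 = \frac{1}{2 \cdot 23} \cdot 17 = \frac{1}{2} \cdot \frac{1}{23} \cdot 17 = \frac{1}{46} \cdot 17 = \frac{17}{46}$)
$\sqrt{B{\left(88 - 178,-206 \right)} + 476070} = \sqrt{\frac{17}{46} + 476070} = \sqrt{\frac{21899237}{46}} = \frac{\sqrt{1007364902}}{46}$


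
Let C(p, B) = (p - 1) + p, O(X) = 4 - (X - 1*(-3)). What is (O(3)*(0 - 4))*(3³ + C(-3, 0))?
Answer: 160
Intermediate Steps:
O(X) = 1 - X (O(X) = 4 - (X + 3) = 4 - (3 + X) = 4 + (-3 - X) = 1 - X)
C(p, B) = -1 + 2*p (C(p, B) = (-1 + p) + p = -1 + 2*p)
(O(3)*(0 - 4))*(3³ + C(-3, 0)) = ((1 - 1*3)*(0 - 4))*(3³ + (-1 + 2*(-3))) = ((1 - 3)*(-4))*(27 + (-1 - 6)) = (-2*(-4))*(27 - 7) = 8*20 = 160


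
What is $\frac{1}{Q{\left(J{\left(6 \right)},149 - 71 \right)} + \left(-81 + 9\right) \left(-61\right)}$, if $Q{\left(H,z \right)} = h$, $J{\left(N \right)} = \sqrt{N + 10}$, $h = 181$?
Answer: $\frac{1}{4573} \approx 0.00021867$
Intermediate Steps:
$J{\left(N \right)} = \sqrt{10 + N}$
$Q{\left(H,z \right)} = 181$
$\frac{1}{Q{\left(J{\left(6 \right)},149 - 71 \right)} + \left(-81 + 9\right) \left(-61\right)} = \frac{1}{181 + \left(-81 + 9\right) \left(-61\right)} = \frac{1}{181 - -4392} = \frac{1}{181 + 4392} = \frac{1}{4573}$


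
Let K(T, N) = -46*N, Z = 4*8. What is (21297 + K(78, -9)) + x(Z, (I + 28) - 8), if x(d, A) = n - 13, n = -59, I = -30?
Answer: 21639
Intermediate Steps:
Z = 32
x(d, A) = -72 (x(d, A) = -59 - 13 = -72)
(21297 + K(78, -9)) + x(Z, (I + 28) - 8) = (21297 - 46*(-9)) - 72 = (21297 + 414) - 72 = 21711 - 72 = 21639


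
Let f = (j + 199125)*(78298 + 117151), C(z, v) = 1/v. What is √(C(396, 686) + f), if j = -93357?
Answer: √198536287386542/98 ≈ 1.4378e+5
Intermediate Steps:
f = 20672249832 (f = (-93357 + 199125)*(78298 + 117151) = 105768*195449 = 20672249832)
√(C(396, 686) + f) = √(1/686 + 20672249832) = √(14181163384753/686) = √198536287386542/98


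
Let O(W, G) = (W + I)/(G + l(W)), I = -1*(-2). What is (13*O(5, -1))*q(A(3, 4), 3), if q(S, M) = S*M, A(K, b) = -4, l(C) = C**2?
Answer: -91/2 ≈ -45.500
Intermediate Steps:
I = 2
O(W, G) = (2 + W)/(G + W**2) (O(W, G) = (W + 2)/(G + W**2) = (2 + W)/(G + W**2))
q(S, M) = M*S
(13*O(5, -1))*q(A(3, 4), 3) = (13*((2 + 5)/(-1 + 5**2)))*(3*(-4)) = (13*(7/(-1 + 25)))*(-12) = (13*(7/24))*(-12) = (91/24)*(-12) = -91/2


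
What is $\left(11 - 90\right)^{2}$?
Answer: $6241$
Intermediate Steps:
$\left(11 - 90\right)^{2} = \left(-79\right)^{2} = 6241$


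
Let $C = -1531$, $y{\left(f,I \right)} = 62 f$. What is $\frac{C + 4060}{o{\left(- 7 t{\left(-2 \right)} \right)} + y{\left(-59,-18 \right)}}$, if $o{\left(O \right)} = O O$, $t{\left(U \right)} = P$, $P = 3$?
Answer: $- \frac{2529}{3217} \approx -0.78614$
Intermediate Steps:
$t{\left(U \right)} = 3$
$o{\left(O \right)} = O^{2}$
$\frac{C + 4060}{o{\left(- 7 t{\left(-2 \right)} \right)} + y{\left(-59,-18 \right)}} = \frac{-1531 + 4060}{\left(\left(-7\right) 3\right)^{2} + 62 \left(-59\right)} = \frac{2529}{\left(-21\right)^{2} - 3658} = \frac{2529}{441 - 3658} = \frac{2529}{-3217} = 2529 \left(- \frac{1}{3217}\right) = - \frac{2529}{3217}$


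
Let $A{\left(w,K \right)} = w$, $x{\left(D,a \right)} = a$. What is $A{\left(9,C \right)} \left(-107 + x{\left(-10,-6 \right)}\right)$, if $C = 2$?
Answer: $-1017$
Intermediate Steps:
$A{\left(9,C \right)} \left(-107 + x{\left(-10,-6 \right)}\right) = 9 \left(-107 - 6\right) = 9 \left(-113\right) = -1017$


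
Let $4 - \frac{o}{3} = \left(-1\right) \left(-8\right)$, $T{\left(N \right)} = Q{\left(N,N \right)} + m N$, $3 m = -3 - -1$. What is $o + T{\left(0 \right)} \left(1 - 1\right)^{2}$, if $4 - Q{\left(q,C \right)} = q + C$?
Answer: $-12$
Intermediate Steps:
$Q{\left(q,C \right)} = 4 - C - q$ ($Q{\left(q,C \right)} = 4 - \left(q + C\right) = 4 - \left(C + q\right) = 4 - C - q$)
$m = - \frac{2}{3}$ ($m = \frac{-3 - -1}{3} = \frac{-3 + 1}{3} = \frac{1}{3} \left(-2\right) = - \frac{2}{3} \approx -0.66667$)
$T{\left(N \right)} = 4 - \frac{8 N}{3}$ ($T{\left(N \right)} = \left(4 - N - N\right) - \frac{2 N}{3} = \left(4 - 2 N\right) - \frac{2 N}{3} = 4 - \frac{8 N}{3}$)
$o = -12$ ($o = 12 - 3 \left(\left(-1\right) \left(-8\right)\right) = 12 - 24 = -12$)
$o + T{\left(0 \right)} \left(1 - 1\right)^{2} = -12 + \left(4 - 0\right) \left(1 - 1\right)^{2} = -12 + \left(4 + 0\right) 0^{2} = -12 + 4 \cdot 0 = -12 + 0 = -12$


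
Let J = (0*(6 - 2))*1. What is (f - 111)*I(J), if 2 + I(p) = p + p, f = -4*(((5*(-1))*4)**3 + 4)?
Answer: -63746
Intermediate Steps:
f = 31984 (f = -4*((-5*4)**3 + 4) = -4*((-20)**3 + 4) = -4*(-8000 + 4) = -4*(-7996) = 31984)
J = 0 (J = (0*4)*1 = 0*1 = 0)
I(p) = -2 + 2*p (I(p) = -2 + (p + p) = -2 + 2*p)
(f - 111)*I(J) = (31984 - 111)*(-2 + 2*0) = 31873*(-2 + 0) = 31873*(-2) = -63746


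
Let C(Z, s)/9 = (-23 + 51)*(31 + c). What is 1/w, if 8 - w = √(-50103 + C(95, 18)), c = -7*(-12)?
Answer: 8/21187 + 3*I*√2347/21187 ≈ 0.00037759 + 0.0068597*I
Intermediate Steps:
c = 84
C(Z, s) = 28980 (C(Z, s) = 9*((-23 + 51)*(31 + 84)) = 9*(28*115) = 9*3220 = 28980)
w = 8 - 3*I*√2347 (w = 8 - √(-50103 + 28980) = 8 - √(-21123) = 8 - 3*I*√2347 ≈ 8.0 - 145.34*I)
1/w = 1/(8 - 3*I*√2347)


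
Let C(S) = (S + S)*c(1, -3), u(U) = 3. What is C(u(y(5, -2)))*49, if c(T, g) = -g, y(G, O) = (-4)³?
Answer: 882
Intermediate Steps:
y(G, O) = -64
C(S) = 6*S (C(S) = (S + S)*(-1*(-3)) = (2*S)*3 = 6*S)
C(u(y(5, -2)))*49 = (6*3)*49 = 18*49 = 882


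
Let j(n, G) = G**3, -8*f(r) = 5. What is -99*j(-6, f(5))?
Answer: 12375/512 ≈ 24.170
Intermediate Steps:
f(r) = -5/8 (f(r) = -1/8*5 = -5/8)
-99*j(-6, f(5)) = -99*(-5/8)**3 = -99*(-125/512) = 12375/512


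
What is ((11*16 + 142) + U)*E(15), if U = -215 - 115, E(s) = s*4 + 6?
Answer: -792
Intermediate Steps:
E(s) = 6 + 4*s (E(s) = 4*s + 6 = 6 + 4*s)
U = -330
((11*16 + 142) + U)*E(15) = ((11*16 + 142) - 330)*(6 + 4*15) = ((176 + 142) - 330)*(6 + 60) = (318 - 330)*66 = -12*66 = -792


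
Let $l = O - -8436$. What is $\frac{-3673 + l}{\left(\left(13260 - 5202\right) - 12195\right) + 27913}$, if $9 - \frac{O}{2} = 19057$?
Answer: $- \frac{33333}{23776} \approx -1.402$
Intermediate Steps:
$O = -38096$ ($O = 18 - 38114 = -38096$)
$l = -29660$ ($l = -38096 - -8436 = -38096 + 8436 = -29660$)
$\frac{-3673 + l}{\left(\left(13260 - 5202\right) - 12195\right) + 27913} = \frac{-3673 - 29660}{\left(\left(13260 - 5202\right) - 12195\right) + 27913} = - \frac{33333}{\left(8058 - 12195\right) + 27913} = - \frac{33333}{-4137 + 27913} = - \frac{33333}{23776}$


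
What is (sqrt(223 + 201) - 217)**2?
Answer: 47513 - 868*sqrt(106) ≈ 38576.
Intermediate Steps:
(sqrt(223 + 201) - 217)**2 = (sqrt(424) - 217)**2 = (2*sqrt(106) - 217)**2 = (-217 + 2*sqrt(106))**2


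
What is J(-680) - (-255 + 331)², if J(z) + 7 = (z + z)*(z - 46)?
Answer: 981577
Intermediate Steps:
J(z) = -7 + 2*z*(-46 + z) (J(z) = -7 + (z + z)*(z - 46) = -7 + (2*z)*(-46 + z) = -7 + 2*z*(-46 + z))
J(-680) - (-255 + 331)² = (-7 - 92*(-680) + 2*(-680)²) - (-255 + 331)² = (-7 + 62560 + 2*462400) - 1*76² = (-7 + 62560 + 924800) - 1*5776 = 987353 - 5776 = 981577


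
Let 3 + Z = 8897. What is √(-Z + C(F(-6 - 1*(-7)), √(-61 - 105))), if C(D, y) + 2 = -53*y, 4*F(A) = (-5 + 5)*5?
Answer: √(-8896 - 53*I*√166) ≈ 3.6173 - 94.388*I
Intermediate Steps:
Z = 8894 (Z = -3 + 8897 = 8894)
F(A) = 0 (F(A) = ((-5 + 5)*5)/4 = (0*5)/4 = (¼)*0 = 0)
C(D, y) = -2 - 53*y
√(-Z + C(F(-6 - 1*(-7)), √(-61 - 105))) = √(-1*8894 + (-2 - 53*√(-61 - 105))) = √(-8894 + (-2 - 53*I*√166)) = √(-8896 - 53*I*√166)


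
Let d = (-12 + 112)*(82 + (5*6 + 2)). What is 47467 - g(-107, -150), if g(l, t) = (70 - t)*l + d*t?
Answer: 1781007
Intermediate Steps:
d = 11400 (d = 100*(82 + (30 + 2)) = 100*(82 + 32) = 100*114 = 11400)
g(l, t) = 11400*t + l*(70 - t) (g(l, t) = (70 - t)*l + 11400*t = l*(70 - t) + 11400*t = 11400*t + l*(70 - t))
47467 - g(-107, -150) = 47467 - (70*(-107) + 11400*(-150) - 1*(-107)*(-150)) = 47467 - (-7490 - 1710000 - 16050) = 47467 - 1*(-1733540) = 47467 + 1733540 = 1781007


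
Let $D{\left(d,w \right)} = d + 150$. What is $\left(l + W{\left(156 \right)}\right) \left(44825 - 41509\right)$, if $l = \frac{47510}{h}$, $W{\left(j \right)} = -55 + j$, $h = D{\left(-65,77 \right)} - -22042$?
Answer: $\frac{7568229492}{22127} \approx 3.4204 \cdot 10^{5}$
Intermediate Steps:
$D{\left(d,w \right)} = 150 + d$
$h = 22127$ ($h = \left(150 - 65\right) - -22042 = 85 + 22042 = 22127$)
$l = \frac{47510}{22127} \approx 2.1472$
$\left(l + W{\left(156 \right)}\right) \left(44825 - 41509\right) = \left(\frac{47510}{22127} + \left(-55 + 156\right)\right) \left(44825 - 41509\right) = \left(\frac{47510}{22127} + 101\right) 3316 = \frac{2282337}{22127} \cdot 3316 = \frac{7568229492}{22127}$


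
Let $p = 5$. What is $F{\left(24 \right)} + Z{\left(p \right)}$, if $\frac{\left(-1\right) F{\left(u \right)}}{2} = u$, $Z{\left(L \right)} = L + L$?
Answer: $-38$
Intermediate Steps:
$Z{\left(L \right)} = 2 L$
$F{\left(u \right)} = - 2 u$
$F{\left(24 \right)} + Z{\left(p \right)} = \left(-2\right) 24 + 2 \cdot 5 = -48 + 10 = -38$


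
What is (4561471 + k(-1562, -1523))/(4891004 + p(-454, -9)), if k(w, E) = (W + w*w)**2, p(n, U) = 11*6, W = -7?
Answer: 595280914804/489107 ≈ 1.2171e+6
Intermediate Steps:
p(n, U) = 66
k(w, E) = (-7 + w**2)**2 (k(w, E) = (-7 + w*w)**2 = (-7 + w**2)**2)
(4561471 + k(-1562, -1523))/(4891004 + p(-454, -9)) = (4561471 + (-7 + (-1562)**2)**2)/(4891004 + 66) = (4561471 + (-7 + 2439844)**2)/4891070 = (4561471 + 2439837**2)*(1/4891070) = (4561471 + 5952804586569)*(1/4891070) = 5952809148040*(1/4891070) = 595280914804/489107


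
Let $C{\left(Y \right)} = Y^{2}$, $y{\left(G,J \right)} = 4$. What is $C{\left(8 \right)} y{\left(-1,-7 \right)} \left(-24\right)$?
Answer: $-6144$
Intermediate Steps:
$C{\left(8 \right)} y{\left(-1,-7 \right)} \left(-24\right) = 8^{2} \cdot 4 \left(-24\right) = 64 \left(-96\right) = -6144$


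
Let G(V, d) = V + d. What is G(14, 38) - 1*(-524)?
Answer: 576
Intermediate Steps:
G(14, 38) - 1*(-524) = (14 + 38) - 1*(-524) = 52 + 524 = 576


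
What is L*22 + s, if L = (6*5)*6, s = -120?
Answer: 3840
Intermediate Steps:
L = 180 (L = 30*6 = 180)
L*22 + s = 180*22 - 120 = 3960 - 120 = 3840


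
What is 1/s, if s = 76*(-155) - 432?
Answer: -1/12212 ≈ -8.1887e-5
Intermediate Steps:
s = -12212 (s = -11780 - 432 = -12212)
1/s = 1/(-12212) = -1/12212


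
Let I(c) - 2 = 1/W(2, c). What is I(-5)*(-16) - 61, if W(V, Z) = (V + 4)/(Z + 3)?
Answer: -263/3 ≈ -87.667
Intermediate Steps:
W(V, Z) = (4 + V)/(3 + Z)
I(c) = 5/2 + c/6 (I(c) = 2 + 1/((4 + 2)/(3 + c)) = 2 + 1/(6/(3 + c)) = 2 + (½ + c/6) = 5/2 + c/6)
I(-5)*(-16) - 61 = (5/2 + (⅙)*(-5))*(-16) - 61 = (5/2 - ⅚)*(-16) - 61 = (5/3)*(-16) - 61 = -80/3 - 61 = -263/3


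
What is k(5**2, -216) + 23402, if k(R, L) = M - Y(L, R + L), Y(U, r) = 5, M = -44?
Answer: 23353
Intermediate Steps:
k(R, L) = -49 (k(R, L) = -44 - 1*5 = -44 - 5 = -49)
k(5**2, -216) + 23402 = -49 + 23402 = 23353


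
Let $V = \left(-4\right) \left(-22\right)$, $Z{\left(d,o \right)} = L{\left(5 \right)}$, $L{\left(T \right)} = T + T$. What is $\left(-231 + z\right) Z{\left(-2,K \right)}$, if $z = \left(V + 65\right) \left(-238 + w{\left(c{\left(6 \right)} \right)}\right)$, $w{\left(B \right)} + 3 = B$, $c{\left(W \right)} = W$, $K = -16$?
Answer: $-361860$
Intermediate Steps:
$L{\left(T \right)} = 2 T$
$Z{\left(d,o \right)} = 10$ ($Z{\left(d,o \right)} = 2 \cdot 5 = 10$)
$w{\left(B \right)} = -3 + B$
$V = 88$
$z = -35955$ ($z = \left(88 + 65\right) \left(-238 + \left(-3 + 6\right)\right) = 153 \left(-238 + 3\right) = 153 \left(-235\right) = -35955$)
$\left(-231 + z\right) Z{\left(-2,K \right)} = \left(-231 - 35955\right) 10 = \left(-36186\right) 10 = -361860$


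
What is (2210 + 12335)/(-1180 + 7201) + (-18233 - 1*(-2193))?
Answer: -96562295/6021 ≈ -16038.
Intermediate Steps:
(2210 + 12335)/(-1180 + 7201) + (-18233 - 1*(-2193)) = 14545/6021 + (-18233 + 2193) = 14545*(1/6021) - 16040 = 14545/6021 - 16040 = -96562295/6021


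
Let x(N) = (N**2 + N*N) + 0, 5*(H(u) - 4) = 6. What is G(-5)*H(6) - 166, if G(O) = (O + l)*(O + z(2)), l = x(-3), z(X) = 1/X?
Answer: -2351/5 ≈ -470.20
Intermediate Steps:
H(u) = 26/5 (H(u) = 4 + (1/5)*6 = 4 + 6/5 = 26/5)
x(N) = 2*N**2 (x(N) = (N**2 + N**2) + 0 = 2*N**2 + 0 = 2*N**2)
l = 18 (l = 2*(-3)**2 = 2*9 = 18)
G(O) = (1/2 + O)*(18 + O) (G(O) = (O + 18)*(O + 1/2) = (18 + O)*(O + 1/2) = (18 + O)*(1/2 + O) = (1/2 + O)*(18 + O))
G(-5)*H(6) - 166 = (9 + (-5)**2 + (37/2)*(-5))*(26/5) - 166 = (9 + 25 - 185/2)*(26/5) - 166 = -117/2*26/5 - 166 = -1521/5 - 166 = -2351/5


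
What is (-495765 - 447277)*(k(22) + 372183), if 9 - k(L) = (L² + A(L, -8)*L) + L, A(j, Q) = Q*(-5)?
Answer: -349685631852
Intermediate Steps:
A(j, Q) = -5*Q
k(L) = 9 - L² - 41*L (k(L) = 9 - ((L² + (-5*(-8))*L) + L) = 9 - ((L² + 40*L) + L) = 9 - (L² + 41*L) = 9 + (-L² - 41*L) = 9 - L² - 41*L)
(-495765 - 447277)*(k(22) + 372183) = (-495765 - 447277)*((9 - 1*22² - 41*22) + 372183) = -943042*((9 - 1*484 - 902) + 372183) = -943042*((9 - 484 - 902) + 372183) = -943042*(-1377 + 372183) = -943042*370806 = -349685631852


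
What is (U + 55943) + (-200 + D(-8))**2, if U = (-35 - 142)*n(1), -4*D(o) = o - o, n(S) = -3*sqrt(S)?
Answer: 96474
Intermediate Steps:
D(o) = 0 (D(o) = -(o - o)/4 = -1/4*0 = 0)
U = 531 (U = (-35 - 142)*(-3*sqrt(1)) = -(-531) = -177*(-3) = 531)
(U + 55943) + (-200 + D(-8))**2 = (531 + 55943) + (-200 + 0)**2 = 56474 + (-200)**2 = 56474 + 40000 = 96474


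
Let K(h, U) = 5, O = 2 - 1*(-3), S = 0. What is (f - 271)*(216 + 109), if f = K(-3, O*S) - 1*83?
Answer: -113425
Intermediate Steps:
O = 5 (O = 2 + 3 = 5)
f = -78 (f = 5 - 1*83 = 5 - 83 = -78)
(f - 271)*(216 + 109) = (-78 - 271)*(216 + 109) = -349*325 = -113425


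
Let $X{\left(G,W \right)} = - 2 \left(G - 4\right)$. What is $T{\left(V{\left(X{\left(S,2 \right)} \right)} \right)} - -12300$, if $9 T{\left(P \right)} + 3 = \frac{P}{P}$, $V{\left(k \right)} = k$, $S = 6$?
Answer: $\frac{110698}{9} \approx 12300.0$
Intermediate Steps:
$X{\left(G,W \right)} = 8 - 2 G$ ($X{\left(G,W \right)} = - 2 \left(-4 + G\right) = 8 - 2 G$)
$T{\left(P \right)} = - \frac{2}{9}$ ($T{\left(P \right)} = - \frac{1}{3} + \frac{P \frac{1}{P}}{9} = - \frac{1}{3} + \frac{1}{9} \cdot 1 = - \frac{1}{3} + \frac{1}{9} = - \frac{2}{9}$)
$T{\left(V{\left(X{\left(S,2 \right)} \right)} \right)} - -12300 = - \frac{2}{9} - -12300 = - \frac{2}{9} + 12300 = \frac{110698}{9}$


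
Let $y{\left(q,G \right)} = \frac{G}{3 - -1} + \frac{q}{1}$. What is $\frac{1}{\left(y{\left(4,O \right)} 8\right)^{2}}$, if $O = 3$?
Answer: $\frac{1}{1444} \approx 0.00069252$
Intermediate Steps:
$y{\left(q,G \right)} = q + \frac{G}{4}$ ($y{\left(q,G \right)} = \frac{G}{3 + 1} + q 1 = \frac{G}{4} + q = q + \frac{G}{4}$)
$\frac{1}{\left(y{\left(4,O \right)} 8\right)^{2}} = \frac{1}{\left(\left(4 + \frac{1}{4} \cdot 3\right) 8\right)^{2}} = \frac{1}{\left(\left(4 + \frac{3}{4}\right) 8\right)^{2}} = \frac{1}{\left(\frac{19}{4} \cdot 8\right)^{2}} = \frac{1}{38^{2}} = \frac{1}{1444}$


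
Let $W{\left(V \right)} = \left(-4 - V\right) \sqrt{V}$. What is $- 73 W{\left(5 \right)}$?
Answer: $657 \sqrt{5} \approx 1469.1$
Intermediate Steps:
$W{\left(V \right)} = \sqrt{V} \left(-4 - V\right)$
$- 73 W{\left(5 \right)} = - 73 \sqrt{5} \left(-4 - 5\right) = - 73 \sqrt{5} \left(-9\right) = - 73 \left(- 9 \sqrt{5}\right) = 657 \sqrt{5}$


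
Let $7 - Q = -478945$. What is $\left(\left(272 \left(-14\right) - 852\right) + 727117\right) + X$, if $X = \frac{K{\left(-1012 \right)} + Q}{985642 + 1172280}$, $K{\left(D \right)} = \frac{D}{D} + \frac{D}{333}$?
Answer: $\frac{519149108990219}{718588026} \approx 7.2246 \cdot 10^{5}$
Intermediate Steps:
$Q = 478952$ ($Q = 7 - -478945 = 7 + 478945 = 478952$)
$K{\left(D \right)} = 1 + \frac{D}{333}$ ($K{\left(D \right)} = 1 + D \frac{1}{333} = 1 + \frac{D}{333}$)
$X = \frac{159490337}{718588026}$ ($X = \frac{\left(1 + \frac{1}{333} \left(-1012\right)\right) + 478952}{985642 + 1172280} = \frac{\left(1 - \frac{1012}{333}\right) + 478952}{2157922} = \left(- \frac{679}{333} + 478952\right) \frac{1}{2157922} = \frac{159490337}{333} \cdot \frac{1}{2157922} = \frac{159490337}{718588026} \approx 0.22195$)
$\left(\left(272 \left(-14\right) - 852\right) + 727117\right) + X = \left(\left(272 \left(-14\right) - 852\right) + 727117\right) + \frac{159490337}{718588026} = \left(\left(-3808 - 852\right) + 727117\right) + \frac{159490337}{718588026} = \left(-4660 + 727117\right) + \frac{159490337}{718588026} = 722457 + \frac{159490337}{718588026} = \frac{519149108990219}{718588026}$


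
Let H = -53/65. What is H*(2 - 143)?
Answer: 7473/65 ≈ 114.97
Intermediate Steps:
H = -53/65 (H = -53*1/65 = -53/65 ≈ -0.81538)
H*(2 - 143) = -53*(2 - 143)/65 = -53/65*(-141) = 7473/65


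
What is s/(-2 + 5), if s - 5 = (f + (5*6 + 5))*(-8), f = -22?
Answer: -33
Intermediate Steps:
s = -99 (s = 5 + (-22 + (5*6 + 5))*(-8) = 5 + (-22 + (30 + 5))*(-8) = 5 + (-22 + 35)*(-8) = 5 + 13*(-8) = 5 - 104 = -99)
s/(-2 + 5) = -99/(-2 + 5) = -99/3 = (1/3)*(-99) = -33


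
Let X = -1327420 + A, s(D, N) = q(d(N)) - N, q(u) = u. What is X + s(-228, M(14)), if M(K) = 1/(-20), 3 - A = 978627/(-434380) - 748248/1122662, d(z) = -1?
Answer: -161832440466022197/121915479890 ≈ -1.3274e+6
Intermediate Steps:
A = 1443338534997/243830959780 (A = 3 - (978627/(-434380) - 748248/1122662) = 3 - (978627*(-1/434380) - 748248*1/1122662) = 3 - (-978627/434380 - 374124/561331) = 3 - 1*(-711845655657/243830959780) = 3 + 711845655657/243830959780 = 1443338534997/243830959780 ≈ 5.9194)
M(K) = -1/20
s(D, N) = -1 - N
X = -323664649292632603/243830959780 (X = -1327420 + 1443338534997/243830959780 = -323664649292632603/243830959780 ≈ -1.3274e+6)
X + s(-228, M(14)) = -323664649292632603/243830959780 + (-1 - 1*(-1/20)) = -323664649292632603/243830959780 + (-1 + 1/20) = -323664649292632603/243830959780 - 19/20 = -161832440466022197/121915479890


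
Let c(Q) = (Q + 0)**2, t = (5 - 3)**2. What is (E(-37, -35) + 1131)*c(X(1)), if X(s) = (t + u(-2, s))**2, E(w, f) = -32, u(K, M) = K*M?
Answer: 17584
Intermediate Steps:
t = 4 (t = 2**2 = 4)
X(s) = (4 - 2*s)**2
c(Q) = Q**2
(E(-37, -35) + 1131)*c(X(1)) = (-32 + 1131)*(4*(-2 + 1)**2)**2 = 1099*(4*(-1)**2)**2 = 1099*(4*1)**2 = 1099*4**2 = 1099*16 = 17584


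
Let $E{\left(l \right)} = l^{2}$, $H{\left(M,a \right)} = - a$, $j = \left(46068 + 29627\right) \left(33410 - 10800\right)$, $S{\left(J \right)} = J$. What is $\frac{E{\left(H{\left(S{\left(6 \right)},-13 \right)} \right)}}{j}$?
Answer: $\frac{169}{1711463950} \approx 9.8746 \cdot 10^{-8}$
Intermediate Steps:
$j = 1711463950$ ($j = 75695 \cdot 22610 = 1711463950$)
$\frac{E{\left(H{\left(S{\left(6 \right)},-13 \right)} \right)}}{j} = \frac{\left(\left(-1\right) \left(-13\right)\right)^{2}}{1711463950} = 13^{2} \cdot \frac{1}{1711463950} = 169 \cdot \frac{1}{1711463950} = \frac{169}{1711463950}$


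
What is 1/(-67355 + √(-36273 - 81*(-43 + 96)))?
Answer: -67355/4536736591 - I*√40566/4536736591 ≈ -1.4847e-5 - 4.4395e-8*I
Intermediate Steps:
1/(-67355 + √(-36273 - 81*(-43 + 96))) = 1/(-67355 + √(-36273 - 81*53)) = 1/(-67355 + √(-36273 - 4293)) = 1/(-67355 + √(-40566)) = 1/(-67355 + I*√40566)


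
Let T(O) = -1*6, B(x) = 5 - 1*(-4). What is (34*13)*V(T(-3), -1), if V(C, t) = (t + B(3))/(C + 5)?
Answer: -3536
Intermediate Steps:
B(x) = 9 (B(x) = 5 + 4 = 9)
T(O) = -6
V(C, t) = (9 + t)/(5 + C) (V(C, t) = (t + 9)/(C + 5) = (9 + t)/(5 + C))
(34*13)*V(T(-3), -1) = (34*13)*((9 - 1)/(5 - 6)) = 442*(8/(-1)) = 442*(-1*8) = 442*(-8) = -3536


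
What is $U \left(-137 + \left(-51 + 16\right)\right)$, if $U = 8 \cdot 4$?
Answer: $-5504$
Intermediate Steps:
$U = 32$
$U \left(-137 + \left(-51 + 16\right)\right) = 32 \left(-137 + \left(-51 + 16\right)\right) = 32 \left(-137 - 35\right) = 32 \left(-172\right) = -5504$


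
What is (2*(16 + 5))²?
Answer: 1764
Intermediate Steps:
(2*(16 + 5))² = (2*21)² = 42² = 1764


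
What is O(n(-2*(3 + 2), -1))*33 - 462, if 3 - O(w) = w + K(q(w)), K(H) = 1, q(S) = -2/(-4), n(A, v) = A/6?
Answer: -341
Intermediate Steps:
n(A, v) = A/6 (n(A, v) = A*(⅙) = A/6)
q(S) = ½ (q(S) = -2*(-¼) = ½)
O(w) = 2 - w (O(w) = 3 - (w + 1) = 3 - (1 + w) = 3 + (-1 - w) = 2 - w)
O(n(-2*(3 + 2), -1))*33 - 462 = (2 - (-2*(3 + 2))/6)*33 - 462 = (2 - (-2*5)/6)*33 - 462 = (2 - (-10)/6)*33 - 462 = (2 - 1*(-5/3))*33 - 462 = (2 + 5/3)*33 - 462 = (11/3)*33 - 462 = 121 - 462 = -341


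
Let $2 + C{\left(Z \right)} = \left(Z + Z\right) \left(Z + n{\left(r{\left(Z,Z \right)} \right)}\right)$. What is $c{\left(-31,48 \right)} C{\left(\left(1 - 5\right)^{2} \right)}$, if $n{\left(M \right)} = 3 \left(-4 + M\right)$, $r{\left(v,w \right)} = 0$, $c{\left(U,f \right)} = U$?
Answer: $-3906$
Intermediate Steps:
$n{\left(M \right)} = -12 + 3 M$
$C{\left(Z \right)} = -2 + 2 Z \left(-12 + Z\right)$ ($C{\left(Z \right)} = -2 + \left(Z + Z\right) \left(Z + \left(-12 + 3 \cdot 0\right)\right) = -2 + 2 Z \left(Z + \left(-12 + 0\right)\right) = -2 + 2 Z \left(Z - 12\right) = -2 + 2 Z \left(-12 + Z\right)$)
$c{\left(-31,48 \right)} C{\left(\left(1 - 5\right)^{2} \right)} = - 31 \left(-2 - 24 \left(1 - 5\right)^{2} + 2 \left(\left(1 - 5\right)^{2}\right)^{2}\right) = - 31 \left(-2 - 24 \left(-4\right)^{2} + 2 \left(\left(-4\right)^{2}\right)^{2}\right) = - 31 \left(-2 - 384 + 2 \cdot 16^{2}\right) = - 31 \left(-2 - 384 + 2 \cdot 256\right) = - 31 \left(-2 - 384 + 512\right) = \left(-31\right) 126 = -3906$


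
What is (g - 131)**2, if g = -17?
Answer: 21904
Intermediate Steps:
(g - 131)**2 = (-17 - 131)**2 = (-148)**2 = 21904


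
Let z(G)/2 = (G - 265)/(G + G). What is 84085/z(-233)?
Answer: 19591805/498 ≈ 39341.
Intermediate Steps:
z(G) = (-265 + G)/G (z(G) = 2*((G - 265)/(G + G)) = 2*((-265 + G)/((2*G))) = 2*((-265 + G)*(1/(2*G))) = 2*((-265 + G)/(2*G)) = (-265 + G)/G)
84085/z(-233) = 84085/(((-265 - 233)/(-233))) = 84085/((-1/233*(-498))) = 84085/(498/233) = 84085*(233/498) = 19591805/498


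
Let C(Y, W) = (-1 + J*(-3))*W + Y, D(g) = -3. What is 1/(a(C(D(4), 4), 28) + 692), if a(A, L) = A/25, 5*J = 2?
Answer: 125/86441 ≈ 0.0014461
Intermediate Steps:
J = ⅖ (J = (⅕)*2 = ⅖ ≈ 0.40000)
C(Y, W) = Y - 11*W/5 (C(Y, W) = (-1 + (⅖)*(-3))*W + Y = (-1 - 6/5)*W + Y = -11*W/5 + Y = Y - 11*W/5)
a(A, L) = A/25 (a(A, L) = A*(1/25) = A/25)
1/(a(C(D(4), 4), 28) + 692) = 1/((-3 - 11/5*4)/25 + 692) = 1/((-3 - 44/5)/25 + 692) = 1/((1/25)*(-59/5) + 692) = 1/(-59/125 + 692) = 1/(86441/125) = 125/86441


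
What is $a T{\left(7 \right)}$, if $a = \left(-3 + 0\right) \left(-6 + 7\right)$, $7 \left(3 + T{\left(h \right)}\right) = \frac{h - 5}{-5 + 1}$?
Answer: $\frac{129}{14} \approx 9.2143$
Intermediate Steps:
$T{\left(h \right)} = - \frac{79}{28} - \frac{h}{28}$ ($T{\left(h \right)} = -3 + \frac{\left(h - 5\right) \frac{1}{-5 + 1}}{7} = -3 + \frac{\left(-5 + h\right) \frac{1}{-4}}{7} = -3 + \frac{\left(-5 + h\right) \left(- \frac{1}{4}\right)}{7} = -3 + \frac{\frac{5}{4} - \frac{h}{4}}{7} = -3 - \left(- \frac{5}{28} + \frac{h}{28}\right) = - \frac{79}{28} - \frac{h}{28}$)
$a = -3$ ($a = \left(-3\right) 1 = -3$)
$a T{\left(7 \right)} = - 3 \left(- \frac{79}{28} - \frac{1}{4}\right) = \left(-3\right) \left(- \frac{43}{14}\right) = \frac{129}{14}$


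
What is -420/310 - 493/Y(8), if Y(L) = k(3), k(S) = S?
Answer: -15409/93 ≈ -165.69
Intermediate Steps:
Y(L) = 3
-420/310 - 493/Y(8) = -420/310 - 493/3 = -420*1/310 - 493*⅓ = -42/31 - 493/3 = -15409/93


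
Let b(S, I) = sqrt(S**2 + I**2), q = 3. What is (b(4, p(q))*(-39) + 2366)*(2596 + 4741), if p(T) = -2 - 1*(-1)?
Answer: 17359342 - 286143*sqrt(17) ≈ 1.6180e+7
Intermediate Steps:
p(T) = -1 (p(T) = -2 + 1 = -1)
b(S, I) = sqrt(I**2 + S**2)
(b(4, p(q))*(-39) + 2366)*(2596 + 4741) = (sqrt((-1)**2 + 4**2)*(-39) + 2366)*(2596 + 4741) = (sqrt(1 + 16)*(-39) + 2366)*7337 = (sqrt(17)*(-39) + 2366)*7337 = (-39*sqrt(17) + 2366)*7337 = (2366 - 39*sqrt(17))*7337 = 17359342 - 286143*sqrt(17)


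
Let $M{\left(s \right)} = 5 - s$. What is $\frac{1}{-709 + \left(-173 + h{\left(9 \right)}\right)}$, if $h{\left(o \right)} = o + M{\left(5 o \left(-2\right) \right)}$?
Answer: $- \frac{1}{778} \approx -0.0012853$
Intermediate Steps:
$h{\left(o \right)} = 5 + 11 o$ ($h{\left(o \right)} = o - \left(-5 + 5 o \left(-2\right)\right) = o - \left(-5 - 10 o\right) = o + \left(5 + 10 o\right) = 5 + 11 o$)
$\frac{1}{-709 + \left(-173 + h{\left(9 \right)}\right)} = \frac{1}{-709 + \left(-173 + \left(5 + 11 \cdot 9\right)\right)} = \frac{1}{-709 + \left(-173 + \left(5 + 99\right)\right)} = \frac{1}{-709 + \left(-173 + 104\right)} = \frac{1}{-709 - 69} = \frac{1}{-778} = - \frac{1}{778}$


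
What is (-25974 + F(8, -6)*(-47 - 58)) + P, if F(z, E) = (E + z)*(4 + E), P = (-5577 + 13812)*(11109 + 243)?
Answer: 93458166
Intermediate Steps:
P = 93483720 (P = 8235*11352 = 93483720)
F(z, E) = (4 + E)*(E + z)
(-25974 + F(8, -6)*(-47 - 58)) + P = (-25974 + ((-6)² + 4*(-6) + 4*8 - 6*8)*(-47 - 58)) + 93483720 = (-25974 + (36 - 24 + 32 - 48)*(-105)) + 93483720 = (-25974 - 4*(-105)) + 93483720 = (-25974 + 420) + 93483720 = -25554 + 93483720 = 93458166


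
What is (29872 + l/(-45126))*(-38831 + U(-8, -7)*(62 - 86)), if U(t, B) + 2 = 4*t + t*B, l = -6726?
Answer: -8842724854447/7521 ≈ -1.1757e+9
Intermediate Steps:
U(t, B) = -2 + 4*t + B*t (U(t, B) = -2 + (4*t + t*B) = -2 + (4*t + B*t) = -2 + 4*t + B*t)
(29872 + l/(-45126))*(-38831 + U(-8, -7)*(62 - 86)) = (29872 - 6726/(-45126))*(-38831 + (-2 + 4*(-8) - 7*(-8))*(62 - 86)) = (29872 - 6726*(-1/45126))*(-38831 + (-2 - 32 + 56)*(-24)) = (29872 + 1121/7521)*(-38831 + 22*(-24)) = 224668433*(-38831 - 528)/7521 = (224668433/7521)*(-39359) = -8842724854447/7521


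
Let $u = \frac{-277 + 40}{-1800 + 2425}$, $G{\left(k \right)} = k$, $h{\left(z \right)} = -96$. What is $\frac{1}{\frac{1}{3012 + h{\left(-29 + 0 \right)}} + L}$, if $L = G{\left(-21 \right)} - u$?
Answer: $- \frac{1822500}{37580783} \approx -0.048496$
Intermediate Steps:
$u = - \frac{237}{625} \approx -0.3792$
$L = - \frac{12888}{625}$ ($L = -21 - - \frac{237}{625} = -21 + \frac{237}{625} = - \frac{12888}{625} \approx -20.621$)
$\frac{1}{\frac{1}{3012 + h{\left(-29 + 0 \right)}} + L} = \frac{1}{\frac{1}{3012 - 96} - \frac{12888}{625}} = \frac{1}{\frac{1}{2916} - \frac{12888}{625}} = \frac{1}{- \frac{37580783}{1822500}} = - \frac{1822500}{37580783}$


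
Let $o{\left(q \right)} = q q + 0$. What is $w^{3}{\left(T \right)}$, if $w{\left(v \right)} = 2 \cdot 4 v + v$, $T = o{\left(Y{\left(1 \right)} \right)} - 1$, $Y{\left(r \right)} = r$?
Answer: $0$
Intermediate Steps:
$o{\left(q \right)} = q^{2}$ ($o{\left(q \right)} = q^{2} + 0 = q^{2}$)
$T = 0$ ($T = 1^{2} - 1 = 1 - 1 = 0$)
$w{\left(v \right)} = 9 v$ ($w{\left(v \right)} = 8 v + v = 9 v$)
$w^{3}{\left(T \right)} = \left(9 \cdot 0\right)^{3} = 0^{3} = 0$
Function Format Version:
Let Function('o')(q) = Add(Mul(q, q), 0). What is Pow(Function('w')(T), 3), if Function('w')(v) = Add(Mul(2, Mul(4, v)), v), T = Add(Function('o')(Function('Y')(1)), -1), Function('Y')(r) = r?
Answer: 0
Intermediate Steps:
Function('o')(q) = Pow(q, 2) (Function('o')(q) = Add(Pow(q, 2), 0) = Pow(q, 2))
T = 0 (T = Add(Pow(1, 2), -1) = Add(1, -1) = 0)
Function('w')(v) = Mul(9, v) (Function('w')(v) = Add(Mul(8, v), v) = Mul(9, v))
Pow(Function('w')(T), 3) = Pow(Mul(9, 0), 3) = Pow(0, 3) = 0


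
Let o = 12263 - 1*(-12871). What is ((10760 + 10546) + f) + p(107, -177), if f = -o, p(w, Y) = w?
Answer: -3721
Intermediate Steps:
o = 25134 (o = 12263 + 12871 = 25134)
f = -25134 (f = -1*25134 = -25134)
((10760 + 10546) + f) + p(107, -177) = ((10760 + 10546) - 25134) + 107 = (21306 - 25134) + 107 = -3828 + 107 = -3721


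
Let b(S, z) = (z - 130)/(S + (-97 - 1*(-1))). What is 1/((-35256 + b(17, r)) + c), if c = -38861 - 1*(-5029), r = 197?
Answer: -79/5458019 ≈ -1.4474e-5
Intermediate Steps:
b(S, z) = (-130 + z)/(-96 + S) (b(S, z) = (-130 + z)/(S + (-97 + 1)) = (-130 + z)/(S - 96) = (-130 + z)/(-96 + S))
c = -33832 (c = -38861 + 5029 = -33832)
1/((-35256 + b(17, r)) + c) = 1/((-35256 + (-130 + 197)/(-96 + 17)) - 33832) = 1/((-35256 + 67/(-79)) - 33832) = 1/((-35256 - 1/79*67) - 33832) = 1/((-35256 - 67/79) - 33832) = 1/(-2785291/79 - 33832) = 1/(-5458019/79) = -79/5458019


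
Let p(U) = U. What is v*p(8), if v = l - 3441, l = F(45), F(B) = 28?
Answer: -27304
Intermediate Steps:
l = 28
v = -3413 (v = 28 - 3441 = -3413)
v*p(8) = -3413*8 = -27304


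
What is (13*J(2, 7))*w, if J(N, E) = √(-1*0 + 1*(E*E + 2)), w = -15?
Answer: -195*√51 ≈ -1392.6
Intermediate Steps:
J(N, E) = √(2 + E²) (J(N, E) = √(0 + 1*(E² + 2)) = √(0 + 1*(2 + E²)) = √(0 + (2 + E²)) = √(2 + E²))
(13*J(2, 7))*w = (13*√(2 + 7²))*(-15) = (13*√(2 + 49))*(-15) = (13*√51)*(-15) = -195*√51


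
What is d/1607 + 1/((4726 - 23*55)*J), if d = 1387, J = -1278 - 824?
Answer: 10090453907/11690960354 ≈ 0.86310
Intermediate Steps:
J = -2102
d/1607 + 1/((4726 - 23*55)*J) = 1387/1607 + 1/((4726 - 23*55)*(-2102)) = 1387*(1/1607) - 1/2102/(4726 - 1265) = 1387/1607 - 1/2102/3461 = 1387/1607 + (1/3461)*(-1/2102) = 1387/1607 - 1/7275022 = 10090453907/11690960354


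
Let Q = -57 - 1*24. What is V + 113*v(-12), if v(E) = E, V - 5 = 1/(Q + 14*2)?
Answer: -71604/53 ≈ -1351.0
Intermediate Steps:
Q = -81 (Q = -57 - 24 = -81)
V = 264/53 (V = 5 + 1/(-81 + 14*2) = 5 + 1/(-81 + 28) = 5 + 1/(-53) = 5 - 1/53 = 264/53 ≈ 4.9811)
V + 113*v(-12) = 264/53 + 113*(-12) = 264/53 - 1356 = -71604/53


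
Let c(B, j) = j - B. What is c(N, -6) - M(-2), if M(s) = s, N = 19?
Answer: -23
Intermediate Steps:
c(N, -6) - M(-2) = (-6 - 1*19) - 1*(-2) = (-6 - 19) + 2 = -25 + 2 = -23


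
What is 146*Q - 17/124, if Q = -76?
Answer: -1375921/124 ≈ -11096.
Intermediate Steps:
146*Q - 17/124 = 146*(-76) - 17/124 = -11096 - 17*1/124 = -11096 - 17/124 = -1375921/124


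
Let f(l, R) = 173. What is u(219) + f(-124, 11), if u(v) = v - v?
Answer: 173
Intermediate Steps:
u(v) = 0
u(219) + f(-124, 11) = 0 + 173 = 173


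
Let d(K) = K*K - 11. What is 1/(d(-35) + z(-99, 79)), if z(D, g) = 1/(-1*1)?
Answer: 1/1213 ≈ 0.00082440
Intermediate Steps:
z(D, g) = -1 (z(D, g) = 1/(-1) = -1)
d(K) = -11 + K**2 (d(K) = K**2 - 11 = -11 + K**2)
1/(d(-35) + z(-99, 79)) = 1/((-11 + (-35)**2) - 1) = 1/((-11 + 1225) - 1) = 1/(1214 - 1) = 1/1213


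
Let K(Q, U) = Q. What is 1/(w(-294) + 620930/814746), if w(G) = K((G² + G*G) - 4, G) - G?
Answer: 407373/70541833891 ≈ 5.7749e-6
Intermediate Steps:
w(G) = -4 - G + 2*G² (w(G) = ((G² + G*G) - 4) - G = ((G² + G²) - 4) - G = (2*G² - 4) - G = (-4 + 2*G²) - G = -4 - G + 2*G²)
1/(w(-294) + 620930/814746) = 1/((-4 - 1*(-294) + 2*(-294)²) + 620930/814746) = 1/((-4 + 294 + 2*86436) + 620930*(1/814746)) = 1/((-4 + 294 + 172872) + 310465/407373) = 1/(173162 + 310465/407373) = 1/(70541833891/407373) = 407373/70541833891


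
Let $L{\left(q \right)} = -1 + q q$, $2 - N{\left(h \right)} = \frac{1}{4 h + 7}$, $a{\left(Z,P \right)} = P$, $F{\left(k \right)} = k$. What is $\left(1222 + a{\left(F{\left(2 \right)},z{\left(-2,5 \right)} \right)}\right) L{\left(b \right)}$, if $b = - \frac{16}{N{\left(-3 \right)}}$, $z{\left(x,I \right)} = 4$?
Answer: $\frac{7698054}{121} \approx 63620.0$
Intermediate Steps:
$N{\left(h \right)} = 2 - \frac{1}{7 + 4 h}$ ($N{\left(h \right)} = 2 - \frac{1}{4 h + 7} = 2 - \frac{1}{7 + 4 h}$)
$b = - \frac{80}{11}$ ($b = - \frac{16}{\frac{1}{7 + 4 \left(-3\right)} \left(13 + 8 \left(-3\right)\right)} = - \frac{16}{\frac{1}{7 - 12} \left(13 - 24\right)} = - \frac{16}{\frac{1}{-5} \left(-11\right)} = - \frac{16}{\left(- \frac{1}{5}\right) \left(-11\right)} = - \frac{16}{\frac{11}{5}} = \left(-16\right) \frac{5}{11} = - \frac{80}{11} \approx -7.2727$)
$L{\left(q \right)} = -1 + q^{2}$
$\left(1222 + a{\left(F{\left(2 \right)},z{\left(-2,5 \right)} \right)}\right) L{\left(b \right)} = \left(1222 + 4\right) \left(-1 + \left(- \frac{80}{11}\right)^{2}\right) = 1226 \left(-1 + \frac{6400}{121}\right) = 1226 \cdot \frac{6279}{121} = \frac{7698054}{121}$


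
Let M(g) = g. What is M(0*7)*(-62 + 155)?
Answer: 0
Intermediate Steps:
M(0*7)*(-62 + 155) = (0*7)*(-62 + 155) = 0*93 = 0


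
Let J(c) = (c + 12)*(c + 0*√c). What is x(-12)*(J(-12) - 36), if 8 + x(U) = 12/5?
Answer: 1008/5 ≈ 201.60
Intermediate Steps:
x(U) = -28/5 (x(U) = -8 + 12/5 = -28/5)
J(c) = c*(12 + c) (J(c) = (12 + c)*(c + 0) = (12 + c)*c = c*(12 + c))
x(-12)*(J(-12) - 36) = -28*(-12*(12 - 12) - 36)/5 = -28*(-12*0 - 36)/5 = -28*(0 - 36)/5 = -28/5*(-36) = 1008/5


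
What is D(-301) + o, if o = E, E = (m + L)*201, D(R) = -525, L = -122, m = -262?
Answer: -77709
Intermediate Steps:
E = -77184 (E = (-262 - 122)*201 = -384*201 = -77184)
o = -77184
D(-301) + o = -525 - 77184 = -77709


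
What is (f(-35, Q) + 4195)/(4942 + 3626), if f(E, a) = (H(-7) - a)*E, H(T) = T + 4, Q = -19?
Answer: 3635/8568 ≈ 0.42425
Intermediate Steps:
H(T) = 4 + T
f(E, a) = E*(-3 - a) (f(E, a) = ((4 - 7) - a)*E = (-3 - a)*E = E*(-3 - a))
(f(-35, Q) + 4195)/(4942 + 3626) = (-1*(-35)*(3 - 19) + 4195)/(4942 + 3626) = (-1*(-35)*(-16) + 4195)/8568 = (-560 + 4195)*(1/8568) = 3635*(1/8568) = 3635/8568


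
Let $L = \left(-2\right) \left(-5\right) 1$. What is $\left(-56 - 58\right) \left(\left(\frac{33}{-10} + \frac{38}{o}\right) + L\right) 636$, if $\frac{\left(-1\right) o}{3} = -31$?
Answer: $- \frac{79887324}{155} \approx -5.154 \cdot 10^{5}$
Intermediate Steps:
$o = 93$ ($o = \left(-3\right) \left(-31\right) = 93$)
$L = 10$ ($L = 10 \cdot 1 = 10$)
$\left(-56 - 58\right) \left(\left(\frac{33}{-10} + \frac{38}{o}\right) + L\right) 636 = \left(-56 - 58\right) \left(\left(\frac{33}{-10} + \frac{38}{93}\right) + 10\right) 636 = - 114 \left(\left(33 \left(- \frac{1}{10}\right) + 38 \cdot \frac{1}{93}\right) + 10\right) 636 = - 114 \left(\left(- \frac{33}{10} + \frac{38}{93}\right) + 10\right) 636 = - 114 \left(- \frac{2689}{930} + 10\right) 636 = \left(-114\right) \frac{6611}{930} \cdot 636 = \left(- \frac{125609}{155}\right) 636 = - \frac{79887324}{155}$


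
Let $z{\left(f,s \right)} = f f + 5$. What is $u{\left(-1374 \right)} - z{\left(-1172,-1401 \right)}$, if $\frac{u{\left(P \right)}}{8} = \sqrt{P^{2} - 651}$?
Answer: $-1373589 + 40 \sqrt{75489} \approx -1.3626 \cdot 10^{6}$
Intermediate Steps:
$z{\left(f,s \right)} = 5 + f^{2}$ ($z{\left(f,s \right)} = f^{2} + 5 = 5 + f^{2}$)
$u{\left(P \right)} = 8 \sqrt{-651 + P^{2}}$ ($u{\left(P \right)} = 8 \sqrt{P^{2} - 651} = 8 \sqrt{-651 + P^{2}}$)
$u{\left(-1374 \right)} - z{\left(-1172,-1401 \right)} = 8 \sqrt{-651 + \left(-1374\right)^{2}} - \left(5 + \left(-1172\right)^{2}\right) = 8 \sqrt{-651 + 1887876} - \left(5 + 1373584\right) = 8 \sqrt{1887225} - 1373589 = 8 \cdot 5 \sqrt{75489} - 1373589 = 40 \sqrt{75489} - 1373589 = -1373589 + 40 \sqrt{75489}$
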